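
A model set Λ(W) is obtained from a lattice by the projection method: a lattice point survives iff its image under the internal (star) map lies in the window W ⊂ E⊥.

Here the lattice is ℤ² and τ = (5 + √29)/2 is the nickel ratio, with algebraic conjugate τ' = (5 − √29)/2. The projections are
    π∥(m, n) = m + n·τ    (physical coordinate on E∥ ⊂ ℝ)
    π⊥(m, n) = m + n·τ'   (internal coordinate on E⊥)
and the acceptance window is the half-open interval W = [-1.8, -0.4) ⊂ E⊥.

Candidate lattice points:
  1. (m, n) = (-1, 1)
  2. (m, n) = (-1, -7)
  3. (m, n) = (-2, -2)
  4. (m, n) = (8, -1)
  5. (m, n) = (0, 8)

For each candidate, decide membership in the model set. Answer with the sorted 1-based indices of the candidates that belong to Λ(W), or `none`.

Numerically τ ≈ 5.19258 and τ' = −1/τ ≈ -0.19258.
candidate 1: (m,n)=(-1,1) → π∥ = -1+1·τ ≈ 4.19258, π⊥ = -1+1·τ' ≈ -1.19258 ∈ [-1.8, -0.4) ⇒ IN Λ
candidate 2: (m,n)=(-1,-7) → π∥ = -1-7·τ ≈ -37.34808, π⊥ = -1-7·τ' ≈ 0.34808 ∉ [-1.8, -0.4) ⇒ out
candidate 3: (m,n)=(-2,-2) → π∥ = -2-2·τ ≈ -12.38516, π⊥ = -2-2·τ' ≈ -1.61484 ∈ [-1.8, -0.4) ⇒ IN Λ
candidate 4: (m,n)=(8,-1) → π∥ = 8-1·τ ≈ 2.80742, π⊥ = 8-1·τ' ≈ 8.19258 ∉ [-1.8, -0.4) ⇒ out
candidate 5: (m,n)=(0,8) → π∥ = 0+8·τ ≈ 41.54066, π⊥ = 0+8·τ' ≈ -1.54066 ∈ [-1.8, -0.4) ⇒ IN Λ

1, 3, 5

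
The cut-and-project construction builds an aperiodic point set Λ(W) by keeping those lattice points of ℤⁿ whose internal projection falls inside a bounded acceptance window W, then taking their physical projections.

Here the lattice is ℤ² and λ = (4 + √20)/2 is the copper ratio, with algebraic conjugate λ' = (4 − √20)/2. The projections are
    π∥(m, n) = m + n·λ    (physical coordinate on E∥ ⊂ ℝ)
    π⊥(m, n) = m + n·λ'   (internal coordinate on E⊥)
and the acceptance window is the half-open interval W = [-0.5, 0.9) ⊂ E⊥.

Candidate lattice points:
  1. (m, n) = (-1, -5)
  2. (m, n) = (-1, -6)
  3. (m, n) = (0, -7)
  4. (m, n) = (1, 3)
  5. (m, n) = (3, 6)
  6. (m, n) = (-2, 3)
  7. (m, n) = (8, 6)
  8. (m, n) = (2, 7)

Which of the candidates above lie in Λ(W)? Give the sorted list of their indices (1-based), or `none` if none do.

1, 2, 4, 8

λ' = (4−√20)/2 ≈ -0.236068.
#1 (-1,-5): internal coord -1 + (-5)·λ' = +0.180340; +0.180340 ∈ [-0.5, 0.9) → IN Λ
#2 (-1,-6): internal coord -1 + (-6)·λ' = +0.416408; +0.416408 ∈ [-0.5, 0.9) → IN Λ
#3 (0,-7): internal coord 0 + (-7)·λ' = +1.652476; +1.652476 ∉ [-0.5, 0.9) → out
#4 (1,3): internal coord 1 + (3)·λ' = +0.291796; +0.291796 ∈ [-0.5, 0.9) → IN Λ
#5 (3,6): internal coord 3 + (6)·λ' = +1.583592; +1.583592 ∉ [-0.5, 0.9) → out
#6 (-2,3): internal coord -2 + (3)·λ' = -2.708204; -2.708204 ∉ [-0.5, 0.9) → out
#7 (8,6): internal coord 8 + (6)·λ' = +6.583592; +6.583592 ∉ [-0.5, 0.9) → out
#8 (2,7): internal coord 2 + (7)·λ' = +0.347524; +0.347524 ∈ [-0.5, 0.9) → IN Λ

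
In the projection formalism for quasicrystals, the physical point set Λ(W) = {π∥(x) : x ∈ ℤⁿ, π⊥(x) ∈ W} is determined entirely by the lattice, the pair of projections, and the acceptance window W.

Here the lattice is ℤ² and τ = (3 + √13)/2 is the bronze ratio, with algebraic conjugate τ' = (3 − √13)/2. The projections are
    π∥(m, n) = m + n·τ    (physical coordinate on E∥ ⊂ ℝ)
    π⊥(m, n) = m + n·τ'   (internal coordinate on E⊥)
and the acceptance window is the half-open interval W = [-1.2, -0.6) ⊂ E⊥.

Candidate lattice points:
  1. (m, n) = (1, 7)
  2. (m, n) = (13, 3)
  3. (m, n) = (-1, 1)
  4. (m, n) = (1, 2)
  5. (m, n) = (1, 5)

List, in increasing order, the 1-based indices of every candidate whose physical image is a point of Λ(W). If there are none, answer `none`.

1

Compute τ' = (3−√13)/2 = -0.30278, so π⊥(m,n) = m -0.30278·n.
#1 (1,7): internal coord 1 + (7)·τ' = -1.11943; -1.11943 ∈ [-1.2, -0.6) → IN Λ
#2 (13,3): internal coord 13 + (3)·τ' = +12.09167; +12.09167 ∉ [-1.2, -0.6) → out
#3 (-1,1): internal coord -1 + (1)·τ' = -1.30278; -1.30278 ∉ [-1.2, -0.6) → out
#4 (1,2): internal coord 1 + (2)·τ' = +0.39445; +0.39445 ∉ [-1.2, -0.6) → out
#5 (1,5): internal coord 1 + (5)·τ' = -0.51388; -0.51388 ∉ [-1.2, -0.6) → out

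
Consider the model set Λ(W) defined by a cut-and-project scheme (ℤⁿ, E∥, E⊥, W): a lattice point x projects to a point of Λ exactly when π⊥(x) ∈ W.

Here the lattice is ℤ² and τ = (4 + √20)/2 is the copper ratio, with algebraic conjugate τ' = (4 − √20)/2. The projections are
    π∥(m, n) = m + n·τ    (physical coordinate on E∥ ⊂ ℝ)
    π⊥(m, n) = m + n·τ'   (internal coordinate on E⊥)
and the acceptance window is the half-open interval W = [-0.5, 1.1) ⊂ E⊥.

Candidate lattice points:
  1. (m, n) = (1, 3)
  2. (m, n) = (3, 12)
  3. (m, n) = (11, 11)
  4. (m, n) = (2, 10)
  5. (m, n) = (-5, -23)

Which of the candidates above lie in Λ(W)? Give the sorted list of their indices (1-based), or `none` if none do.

1, 2, 4, 5

τ' = (4−√20)/2 ≈ -0.236068.
#1 (1,3): internal coord 1 + (3)·τ' = +0.291796; +0.291796 ∈ [-0.5, 1.1) → IN Λ
#2 (3,12): internal coord 3 + (12)·τ' = +0.167184; +0.167184 ∈ [-0.5, 1.1) → IN Λ
#3 (11,11): internal coord 11 + (11)·τ' = +8.403252; +8.403252 ∉ [-0.5, 1.1) → out
#4 (2,10): internal coord 2 + (10)·τ' = -0.360680; -0.360680 ∈ [-0.5, 1.1) → IN Λ
#5 (-5,-23): internal coord -5 + (-23)·τ' = +0.429563; +0.429563 ∈ [-0.5, 1.1) → IN Λ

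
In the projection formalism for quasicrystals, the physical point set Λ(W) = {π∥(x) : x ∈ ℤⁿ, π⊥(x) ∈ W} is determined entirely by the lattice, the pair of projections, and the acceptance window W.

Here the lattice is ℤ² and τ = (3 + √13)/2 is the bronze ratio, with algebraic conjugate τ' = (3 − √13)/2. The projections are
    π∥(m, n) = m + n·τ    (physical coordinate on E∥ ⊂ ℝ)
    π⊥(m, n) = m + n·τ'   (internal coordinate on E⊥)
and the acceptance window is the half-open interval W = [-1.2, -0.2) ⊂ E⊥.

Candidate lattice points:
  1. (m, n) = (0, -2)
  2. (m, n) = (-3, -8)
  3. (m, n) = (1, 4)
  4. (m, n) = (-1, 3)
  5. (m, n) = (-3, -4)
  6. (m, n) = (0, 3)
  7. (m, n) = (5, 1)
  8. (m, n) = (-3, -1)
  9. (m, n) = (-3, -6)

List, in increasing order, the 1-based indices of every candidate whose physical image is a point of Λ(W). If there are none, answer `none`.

2, 3, 6, 9

Compute τ' = (3−√13)/2 = -0.302776, so π⊥(m,n) = m -0.302776·n.
candidate 1: (m,n)=(0,-2) → π∥ = 0-2·τ ≈ -6.605551, π⊥ = 0-2·τ' ≈ 0.605551 ∉ [-1.2, -0.2) ⇒ out
candidate 2: (m,n)=(-3,-8) → π∥ = -3-8·τ ≈ -29.422205, π⊥ = -3-8·τ' ≈ -0.577795 ∈ [-1.2, -0.2) ⇒ IN Λ
candidate 3: (m,n)=(1,4) → π∥ = 1+4·τ ≈ 14.211103, π⊥ = 1+4·τ' ≈ -0.211103 ∈ [-1.2, -0.2) ⇒ IN Λ
candidate 4: (m,n)=(-1,3) → π∥ = -1+3·τ ≈ 8.908327, π⊥ = -1+3·τ' ≈ -1.908327 ∉ [-1.2, -0.2) ⇒ out
candidate 5: (m,n)=(-3,-4) → π∥ = -3-4·τ ≈ -16.211103, π⊥ = -3-4·τ' ≈ -1.788897 ∉ [-1.2, -0.2) ⇒ out
candidate 6: (m,n)=(0,3) → π∥ = 0+3·τ ≈ 9.908327, π⊥ = 0+3·τ' ≈ -0.908327 ∈ [-1.2, -0.2) ⇒ IN Λ
candidate 7: (m,n)=(5,1) → π∥ = 5+1·τ ≈ 8.302776, π⊥ = 5+1·τ' ≈ 4.697224 ∉ [-1.2, -0.2) ⇒ out
candidate 8: (m,n)=(-3,-1) → π∥ = -3-1·τ ≈ -6.302776, π⊥ = -3-1·τ' ≈ -2.697224 ∉ [-1.2, -0.2) ⇒ out
candidate 9: (m,n)=(-3,-6) → π∥ = -3-6·τ ≈ -22.816654, π⊥ = -3-6·τ' ≈ -1.183346 ∈ [-1.2, -0.2) ⇒ IN Λ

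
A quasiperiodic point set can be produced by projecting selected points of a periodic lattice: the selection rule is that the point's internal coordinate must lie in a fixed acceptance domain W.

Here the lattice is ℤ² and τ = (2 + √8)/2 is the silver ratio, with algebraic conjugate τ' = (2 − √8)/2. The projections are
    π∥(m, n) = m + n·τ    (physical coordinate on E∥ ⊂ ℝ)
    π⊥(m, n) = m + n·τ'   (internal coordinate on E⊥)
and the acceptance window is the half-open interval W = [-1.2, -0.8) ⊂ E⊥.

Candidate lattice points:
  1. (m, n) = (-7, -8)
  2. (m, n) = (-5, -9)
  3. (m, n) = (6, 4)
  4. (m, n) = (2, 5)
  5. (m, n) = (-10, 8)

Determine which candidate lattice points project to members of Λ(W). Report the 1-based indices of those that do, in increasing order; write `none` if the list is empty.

Compute τ' = (2−√8)/2 = -0.414214, so π⊥(m,n) = m -0.414214·n.
#1 (-7,-8): internal coord -7 + (-8)·τ' = -3.686292; -3.686292 ∉ [-1.2, -0.8) → out
#2 (-5,-9): internal coord -5 + (-9)·τ' = -1.272078; -1.272078 ∉ [-1.2, -0.8) → out
#3 (6,4): internal coord 6 + (4)·τ' = +4.343146; +4.343146 ∉ [-1.2, -0.8) → out
#4 (2,5): internal coord 2 + (5)·τ' = -0.071068; -0.071068 ∉ [-1.2, -0.8) → out
#5 (-10,8): internal coord -10 + (8)·τ' = -13.313708; -13.313708 ∉ [-1.2, -0.8) → out

none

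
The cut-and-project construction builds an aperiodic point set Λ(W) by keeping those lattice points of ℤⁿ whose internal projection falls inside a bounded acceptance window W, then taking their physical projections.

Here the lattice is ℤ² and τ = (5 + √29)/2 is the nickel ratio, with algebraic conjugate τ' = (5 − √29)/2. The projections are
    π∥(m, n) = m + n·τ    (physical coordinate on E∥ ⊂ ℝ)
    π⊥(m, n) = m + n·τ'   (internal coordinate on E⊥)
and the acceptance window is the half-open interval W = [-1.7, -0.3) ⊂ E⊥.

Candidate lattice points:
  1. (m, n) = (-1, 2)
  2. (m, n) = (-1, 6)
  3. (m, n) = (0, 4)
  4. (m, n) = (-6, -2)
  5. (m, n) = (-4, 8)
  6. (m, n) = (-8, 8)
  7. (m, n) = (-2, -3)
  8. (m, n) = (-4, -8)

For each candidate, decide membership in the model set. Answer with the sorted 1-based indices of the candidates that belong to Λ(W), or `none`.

Numerically τ ≈ 5.192582 and τ' = −1/τ ≈ -0.192582.
candidate 1: (m,n)=(-1,2) → π∥ = -1+2·τ ≈ 9.385165, π⊥ = -1+2·τ' ≈ -1.385165 ∈ [-1.7, -0.3) ⇒ IN Λ
candidate 2: (m,n)=(-1,6) → π∥ = -1+6·τ ≈ 30.155494, π⊥ = -1+6·τ' ≈ -2.155494 ∉ [-1.7, -0.3) ⇒ out
candidate 3: (m,n)=(0,4) → π∥ = 0+4·τ ≈ 20.770330, π⊥ = 0+4·τ' ≈ -0.770330 ∈ [-1.7, -0.3) ⇒ IN Λ
candidate 4: (m,n)=(-6,-2) → π∥ = -6-2·τ ≈ -16.385165, π⊥ = -6-2·τ' ≈ -5.614835 ∉ [-1.7, -0.3) ⇒ out
candidate 5: (m,n)=(-4,8) → π∥ = -4+8·τ ≈ 37.540659, π⊥ = -4+8·τ' ≈ -5.540659 ∉ [-1.7, -0.3) ⇒ out
candidate 6: (m,n)=(-8,8) → π∥ = -8+8·τ ≈ 33.540659, π⊥ = -8+8·τ' ≈ -9.540659 ∉ [-1.7, -0.3) ⇒ out
candidate 7: (m,n)=(-2,-3) → π∥ = -2-3·τ ≈ -17.577747, π⊥ = -2-3·τ' ≈ -1.422253 ∈ [-1.7, -0.3) ⇒ IN Λ
candidate 8: (m,n)=(-4,-8) → π∥ = -4-8·τ ≈ -45.540659, π⊥ = -4-8·τ' ≈ -2.459341 ∉ [-1.7, -0.3) ⇒ out

1, 3, 7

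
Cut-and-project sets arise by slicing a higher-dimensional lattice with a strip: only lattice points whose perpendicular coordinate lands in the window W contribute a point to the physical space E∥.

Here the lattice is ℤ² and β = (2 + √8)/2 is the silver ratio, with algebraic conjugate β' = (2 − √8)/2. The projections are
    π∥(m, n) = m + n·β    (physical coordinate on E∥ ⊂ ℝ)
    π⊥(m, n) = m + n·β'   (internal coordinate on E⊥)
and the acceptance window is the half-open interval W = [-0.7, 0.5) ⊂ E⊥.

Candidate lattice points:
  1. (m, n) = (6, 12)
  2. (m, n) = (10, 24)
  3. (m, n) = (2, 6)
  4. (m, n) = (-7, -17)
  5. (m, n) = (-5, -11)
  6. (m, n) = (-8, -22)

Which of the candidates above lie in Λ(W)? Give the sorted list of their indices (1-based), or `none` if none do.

β' = (2−√8)/2 ≈ -0.41421.
[1] lift (6,12): star map gives 1.02944; window check -0.7 ≤ 1.02944 < 0.5 is false → out
[2] lift (10,24): star map gives 0.05887; window check -0.7 ≤ 0.05887 < 0.5 is true → IN Λ
[3] lift (2,6): star map gives -0.48528; window check -0.7 ≤ -0.48528 < 0.5 is true → IN Λ
[4] lift (-7,-17): star map gives 0.04163; window check -0.7 ≤ 0.04163 < 0.5 is true → IN Λ
[5] lift (-5,-11): star map gives -0.44365; window check -0.7 ≤ -0.44365 < 0.5 is true → IN Λ
[6] lift (-8,-22): star map gives 1.11270; window check -0.7 ≤ 1.11270 < 0.5 is false → out

2, 3, 4, 5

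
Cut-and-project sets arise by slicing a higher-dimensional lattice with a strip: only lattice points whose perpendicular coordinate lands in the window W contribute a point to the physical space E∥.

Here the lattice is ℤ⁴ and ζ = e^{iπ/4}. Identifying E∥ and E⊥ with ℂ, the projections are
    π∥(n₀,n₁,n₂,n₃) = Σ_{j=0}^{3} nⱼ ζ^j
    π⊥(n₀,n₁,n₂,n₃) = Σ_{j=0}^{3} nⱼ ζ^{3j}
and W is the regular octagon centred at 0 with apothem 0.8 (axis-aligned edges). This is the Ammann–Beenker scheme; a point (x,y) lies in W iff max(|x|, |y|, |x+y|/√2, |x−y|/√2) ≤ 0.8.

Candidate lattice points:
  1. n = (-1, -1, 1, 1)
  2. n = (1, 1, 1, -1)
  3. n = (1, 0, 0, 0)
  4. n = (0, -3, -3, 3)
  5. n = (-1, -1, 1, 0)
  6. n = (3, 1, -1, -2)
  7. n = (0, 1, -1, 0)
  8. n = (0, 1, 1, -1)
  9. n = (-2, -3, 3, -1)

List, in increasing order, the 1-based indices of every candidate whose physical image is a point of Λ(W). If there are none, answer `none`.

With ζ = e^{iπ/4} the internal vectors are ζ^0,ζ^3,ζ^6,ζ^9.
#1 (-1, -1, 1, 1): internal (0.4142, -1.0000); octagon support 1.0000 vs apothem 0.8 → ∉ W
#2 (1, 1, 1, -1): internal (-0.4142, -1.0000); octagon support 1.0000 vs apothem 0.8 → ∉ W
#3 (1, 0, 0, 0): internal (1.0000, 0.0000); octagon support 1.0000 vs apothem 0.8 → ∉ W
#4 (0, -3, -3, 3): internal (4.2426, 3.0000); octagon support 5.1213 vs apothem 0.8 → ∉ W
#5 (-1, -1, 1, 0): internal (-0.2929, -1.7071); octagon support 1.7071 vs apothem 0.8 → ∉ W
#6 (3, 1, -1, -2): internal (0.8787, 0.2929); octagon support 0.8787 vs apothem 0.8 → ∉ W
#7 (0, 1, -1, 0): internal (-0.7071, 1.7071); octagon support 1.7071 vs apothem 0.8 → ∉ W
#8 (0, 1, 1, -1): internal (-1.4142, -1.0000); octagon support 1.7071 vs apothem 0.8 → ∉ W
#9 (-2, -3, 3, -1): internal (-0.5858, -5.8284); octagon support 5.8284 vs apothem 0.8 → ∉ W

none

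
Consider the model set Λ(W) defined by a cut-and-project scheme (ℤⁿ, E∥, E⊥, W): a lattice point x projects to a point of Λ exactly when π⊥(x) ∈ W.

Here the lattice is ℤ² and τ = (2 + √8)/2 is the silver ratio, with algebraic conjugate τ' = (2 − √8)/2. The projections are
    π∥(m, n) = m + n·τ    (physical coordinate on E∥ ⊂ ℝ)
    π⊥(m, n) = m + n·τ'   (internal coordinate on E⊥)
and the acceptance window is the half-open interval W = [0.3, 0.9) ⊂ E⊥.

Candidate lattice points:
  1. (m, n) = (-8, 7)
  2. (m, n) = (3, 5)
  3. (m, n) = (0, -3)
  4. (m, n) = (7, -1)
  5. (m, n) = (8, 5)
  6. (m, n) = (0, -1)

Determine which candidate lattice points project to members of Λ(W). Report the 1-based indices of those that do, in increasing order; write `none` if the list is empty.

6

τ' = (2−√8)/2 ≈ -0.41421.
candidate 1: (m,n)=(-8,7) → π∥ = -8+7·τ ≈ 8.89949, π⊥ = -8+7·τ' ≈ -10.89949 ∉ [0.3, 0.9) ⇒ out
candidate 2: (m,n)=(3,5) → π∥ = 3+5·τ ≈ 15.07107, π⊥ = 3+5·τ' ≈ 0.92893 ∉ [0.3, 0.9) ⇒ out
candidate 3: (m,n)=(0,-3) → π∥ = 0-3·τ ≈ -7.24264, π⊥ = 0-3·τ' ≈ 1.24264 ∉ [0.3, 0.9) ⇒ out
candidate 4: (m,n)=(7,-1) → π∥ = 7-1·τ ≈ 4.58579, π⊥ = 7-1·τ' ≈ 7.41421 ∉ [0.3, 0.9) ⇒ out
candidate 5: (m,n)=(8,5) → π∥ = 8+5·τ ≈ 20.07107, π⊥ = 8+5·τ' ≈ 5.92893 ∉ [0.3, 0.9) ⇒ out
candidate 6: (m,n)=(0,-1) → π∥ = 0-1·τ ≈ -2.41421, π⊥ = 0-1·τ' ≈ 0.41421 ∈ [0.3, 0.9) ⇒ IN Λ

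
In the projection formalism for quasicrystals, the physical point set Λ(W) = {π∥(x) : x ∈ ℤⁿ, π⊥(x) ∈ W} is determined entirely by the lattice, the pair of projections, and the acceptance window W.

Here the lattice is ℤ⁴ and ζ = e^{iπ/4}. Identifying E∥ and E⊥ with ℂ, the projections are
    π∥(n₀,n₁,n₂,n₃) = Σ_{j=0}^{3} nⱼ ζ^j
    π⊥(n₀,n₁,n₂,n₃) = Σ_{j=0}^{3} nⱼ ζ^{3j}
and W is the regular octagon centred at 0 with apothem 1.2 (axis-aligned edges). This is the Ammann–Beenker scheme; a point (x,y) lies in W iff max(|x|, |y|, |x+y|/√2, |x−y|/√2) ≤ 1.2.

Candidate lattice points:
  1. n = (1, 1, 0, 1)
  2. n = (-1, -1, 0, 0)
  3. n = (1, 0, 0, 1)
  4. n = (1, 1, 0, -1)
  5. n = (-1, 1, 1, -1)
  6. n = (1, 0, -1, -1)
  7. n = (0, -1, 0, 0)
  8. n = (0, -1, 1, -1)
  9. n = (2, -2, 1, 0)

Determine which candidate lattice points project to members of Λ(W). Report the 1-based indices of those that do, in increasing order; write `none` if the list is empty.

Internal map: ζ^{3j} for j=0..3 gives (1,0), (−√2/2,√2/2), (0,−1), (√2/2,√2/2).
#1 (1, 1, 0, 1): internal (1.000000, 1.414214); octagon support 1.707107 vs apothem 1.2 → ∉ W
#2 (-1, -1, 0, 0): internal (-0.292893, -0.707107); octagon support 0.707107 vs apothem 1.2 → ∈ W
#3 (1, 0, 0, 1): internal (1.707107, 0.707107); octagon support 1.707107 vs apothem 1.2 → ∉ W
#4 (1, 1, 0, -1): internal (-0.414214, 0.000000); octagon support 0.414214 vs apothem 1.2 → ∈ W
#5 (-1, 1, 1, -1): internal (-2.414214, -1.000000); octagon support 2.414214 vs apothem 1.2 → ∉ W
#6 (1, 0, -1, -1): internal (0.292893, 0.292893); octagon support 0.414214 vs apothem 1.2 → ∈ W
#7 (0, -1, 0, 0): internal (0.707107, -0.707107); octagon support 1.000000 vs apothem 1.2 → ∈ W
#8 (0, -1, 1, -1): internal (0.000000, -2.414214); octagon support 2.414214 vs apothem 1.2 → ∉ W
#9 (2, -2, 1, 0): internal (3.414214, -2.414214); octagon support 4.121320 vs apothem 1.2 → ∉ W

2, 4, 6, 7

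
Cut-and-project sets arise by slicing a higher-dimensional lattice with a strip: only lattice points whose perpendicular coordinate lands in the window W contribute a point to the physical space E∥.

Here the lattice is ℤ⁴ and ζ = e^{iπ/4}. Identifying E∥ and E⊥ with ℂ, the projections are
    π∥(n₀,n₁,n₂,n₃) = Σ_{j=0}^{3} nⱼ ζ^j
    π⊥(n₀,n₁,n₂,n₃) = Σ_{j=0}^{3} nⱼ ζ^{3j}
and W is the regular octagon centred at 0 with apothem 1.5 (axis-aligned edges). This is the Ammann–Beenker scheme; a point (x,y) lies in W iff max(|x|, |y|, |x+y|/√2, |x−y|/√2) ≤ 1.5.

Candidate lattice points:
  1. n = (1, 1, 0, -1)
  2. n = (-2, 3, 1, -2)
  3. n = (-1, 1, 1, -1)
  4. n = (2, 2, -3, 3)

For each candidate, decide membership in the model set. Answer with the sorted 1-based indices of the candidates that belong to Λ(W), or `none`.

Internal map: ζ^{3j} for j=0..3 gives (1,0), (−√2/2,√2/2), (0,−1), (√2/2,√2/2).
candidate 1: n = (1, 1, 0, -1) → π⊥ ≈ (-0.414214, +0.000000); max(|x|,|y|,|x±y|/√2) = 0.414214 ≤ 1.5 ⇒ ∈ W
candidate 2: n = (-2, 3, 1, -2) → π⊥ ≈ (-5.535534, -0.292893); max(|x|,|y|,|x±y|/√2) = 5.535534 > 1.5 ⇒ ∉ W
candidate 3: n = (-1, 1, 1, -1) → π⊥ ≈ (-2.414214, -1.000000); max(|x|,|y|,|x±y|/√2) = 2.414214 > 1.5 ⇒ ∉ W
candidate 4: n = (2, 2, -3, 3) → π⊥ ≈ (+2.707107, +6.535534); max(|x|,|y|,|x±y|/√2) = 6.535534 > 1.5 ⇒ ∉ W

1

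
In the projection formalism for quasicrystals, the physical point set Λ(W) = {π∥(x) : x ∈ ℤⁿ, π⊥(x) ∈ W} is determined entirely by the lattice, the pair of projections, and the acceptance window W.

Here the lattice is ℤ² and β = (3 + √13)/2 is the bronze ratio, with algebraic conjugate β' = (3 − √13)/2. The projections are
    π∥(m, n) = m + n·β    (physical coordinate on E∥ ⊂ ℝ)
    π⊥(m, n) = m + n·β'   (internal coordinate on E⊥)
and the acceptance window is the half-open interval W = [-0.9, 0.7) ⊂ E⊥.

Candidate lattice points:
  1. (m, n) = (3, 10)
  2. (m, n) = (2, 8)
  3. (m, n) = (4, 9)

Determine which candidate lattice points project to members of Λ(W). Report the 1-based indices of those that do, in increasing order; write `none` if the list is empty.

1, 2

Compute β' = (3−√13)/2 = -0.3028, so π⊥(m,n) = m -0.3028·n.
candidate 1: (m,n)=(3,10) → π∥ = 3+10·β ≈ 36.0278, π⊥ = 3+10·β' ≈ -0.0278 ∈ [-0.9, 0.7) ⇒ IN Λ
candidate 2: (m,n)=(2,8) → π∥ = 2+8·β ≈ 28.4222, π⊥ = 2+8·β' ≈ -0.4222 ∈ [-0.9, 0.7) ⇒ IN Λ
candidate 3: (m,n)=(4,9) → π∥ = 4+9·β ≈ 33.7250, π⊥ = 4+9·β' ≈ 1.2750 ∉ [-0.9, 0.7) ⇒ out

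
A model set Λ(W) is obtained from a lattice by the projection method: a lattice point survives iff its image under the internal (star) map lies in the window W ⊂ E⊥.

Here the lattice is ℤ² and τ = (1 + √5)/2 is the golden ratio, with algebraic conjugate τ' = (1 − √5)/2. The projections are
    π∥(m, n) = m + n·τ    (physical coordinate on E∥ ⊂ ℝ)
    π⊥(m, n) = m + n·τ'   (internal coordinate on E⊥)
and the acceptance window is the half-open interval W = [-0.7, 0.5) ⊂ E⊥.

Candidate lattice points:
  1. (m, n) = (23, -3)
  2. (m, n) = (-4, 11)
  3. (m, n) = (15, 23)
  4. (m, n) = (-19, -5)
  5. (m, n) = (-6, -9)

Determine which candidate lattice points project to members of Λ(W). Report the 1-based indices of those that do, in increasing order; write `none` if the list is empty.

5

Compute τ' = (1−√5)/2 = -0.6180, so π⊥(m,n) = m -0.6180·n.
candidate 1: (m,n)=(23,-3) → π∥ = 23-3·τ ≈ 18.1459, π⊥ = 23-3·τ' ≈ 24.8541 ∉ [-0.7, 0.5) ⇒ out
candidate 2: (m,n)=(-4,11) → π∥ = -4+11·τ ≈ 13.7984, π⊥ = -4+11·τ' ≈ -10.7984 ∉ [-0.7, 0.5) ⇒ out
candidate 3: (m,n)=(15,23) → π∥ = 15+23·τ ≈ 52.2148, π⊥ = 15+23·τ' ≈ 0.7852 ∉ [-0.7, 0.5) ⇒ out
candidate 4: (m,n)=(-19,-5) → π∥ = -19-5·τ ≈ -27.0902, π⊥ = -19-5·τ' ≈ -15.9098 ∉ [-0.7, 0.5) ⇒ out
candidate 5: (m,n)=(-6,-9) → π∥ = -6-9·τ ≈ -20.5623, π⊥ = -6-9·τ' ≈ -0.4377 ∈ [-0.7, 0.5) ⇒ IN Λ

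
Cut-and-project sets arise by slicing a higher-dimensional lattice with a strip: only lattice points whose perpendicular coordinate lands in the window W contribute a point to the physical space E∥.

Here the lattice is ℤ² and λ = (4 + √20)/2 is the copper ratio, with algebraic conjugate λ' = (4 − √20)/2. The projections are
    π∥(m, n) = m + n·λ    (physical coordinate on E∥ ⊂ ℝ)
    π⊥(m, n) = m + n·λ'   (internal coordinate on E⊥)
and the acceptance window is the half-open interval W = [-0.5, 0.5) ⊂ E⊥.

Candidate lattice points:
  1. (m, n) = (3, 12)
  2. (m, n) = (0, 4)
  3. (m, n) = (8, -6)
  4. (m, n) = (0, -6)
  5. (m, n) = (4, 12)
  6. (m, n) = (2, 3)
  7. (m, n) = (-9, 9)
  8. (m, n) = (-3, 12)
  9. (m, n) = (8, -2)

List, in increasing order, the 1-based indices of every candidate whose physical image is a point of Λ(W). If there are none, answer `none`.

1

λ' = (4−√20)/2 ≈ -0.23607.
[1] lift (3,12): star map gives 0.16718; window check -0.5 ≤ 0.16718 < 0.5 is true → IN Λ
[2] lift (0,4): star map gives -0.94427; window check -0.5 ≤ -0.94427 < 0.5 is false → out
[3] lift (8,-6): star map gives 9.41641; window check -0.5 ≤ 9.41641 < 0.5 is false → out
[4] lift (0,-6): star map gives 1.41641; window check -0.5 ≤ 1.41641 < 0.5 is false → out
[5] lift (4,12): star map gives 1.16718; window check -0.5 ≤ 1.16718 < 0.5 is false → out
[6] lift (2,3): star map gives 1.29180; window check -0.5 ≤ 1.29180 < 0.5 is false → out
[7] lift (-9,9): star map gives -11.12461; window check -0.5 ≤ -11.12461 < 0.5 is false → out
[8] lift (-3,12): star map gives -5.83282; window check -0.5 ≤ -5.83282 < 0.5 is false → out
[9] lift (8,-2): star map gives 8.47214; window check -0.5 ≤ 8.47214 < 0.5 is false → out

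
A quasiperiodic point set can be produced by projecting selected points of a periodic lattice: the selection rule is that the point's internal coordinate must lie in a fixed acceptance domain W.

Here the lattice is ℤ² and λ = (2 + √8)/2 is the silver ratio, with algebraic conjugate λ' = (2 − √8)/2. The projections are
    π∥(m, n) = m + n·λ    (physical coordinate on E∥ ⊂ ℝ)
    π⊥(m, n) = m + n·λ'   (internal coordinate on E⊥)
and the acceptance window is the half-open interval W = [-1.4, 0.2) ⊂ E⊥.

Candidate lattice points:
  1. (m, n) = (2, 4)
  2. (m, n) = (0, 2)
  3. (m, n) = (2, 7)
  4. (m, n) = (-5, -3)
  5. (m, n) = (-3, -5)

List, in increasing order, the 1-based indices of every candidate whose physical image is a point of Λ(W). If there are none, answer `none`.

Compute λ' = (2−√8)/2 = -0.414214, so π⊥(m,n) = m -0.414214·n.
[1] lift (2,4): star map gives 0.343146; window check -1.4 ≤ 0.343146 < 0.2 is false → out
[2] lift (0,2): star map gives -0.828427; window check -1.4 ≤ -0.828427 < 0.2 is true → IN Λ
[3] lift (2,7): star map gives -0.899495; window check -1.4 ≤ -0.899495 < 0.2 is true → IN Λ
[4] lift (-5,-3): star map gives -3.757359; window check -1.4 ≤ -3.757359 < 0.2 is false → out
[5] lift (-3,-5): star map gives -0.928932; window check -1.4 ≤ -0.928932 < 0.2 is true → IN Λ

2, 3, 5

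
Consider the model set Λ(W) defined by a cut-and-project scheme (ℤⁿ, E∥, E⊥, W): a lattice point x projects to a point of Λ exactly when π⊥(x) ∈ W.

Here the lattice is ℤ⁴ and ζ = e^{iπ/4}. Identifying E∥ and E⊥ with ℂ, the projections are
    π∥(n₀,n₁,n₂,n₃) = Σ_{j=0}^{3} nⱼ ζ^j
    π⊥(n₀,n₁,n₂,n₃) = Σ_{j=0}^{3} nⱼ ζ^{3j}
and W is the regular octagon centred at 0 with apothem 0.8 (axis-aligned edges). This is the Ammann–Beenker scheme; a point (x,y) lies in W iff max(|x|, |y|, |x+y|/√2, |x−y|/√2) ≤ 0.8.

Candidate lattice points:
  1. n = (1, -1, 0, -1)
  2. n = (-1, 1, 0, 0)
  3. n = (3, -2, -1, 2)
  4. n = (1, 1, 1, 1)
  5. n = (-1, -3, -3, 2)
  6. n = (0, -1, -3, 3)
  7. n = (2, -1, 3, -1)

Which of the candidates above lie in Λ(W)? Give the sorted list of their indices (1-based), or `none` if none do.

none

Internal map: ζ^{3j} for j=0..3 gives (1,0), (−√2/2,√2/2), (0,−1), (√2/2,√2/2).
candidate 1: n = (1, -1, 0, -1) → π⊥ ≈ (+1.00000, -1.41421); max(|x|,|y|,|x±y|/√2) = 1.70711 > 0.8 ⇒ ∉ W
candidate 2: n = (-1, 1, 0, 0) → π⊥ ≈ (-1.70711, +0.70711); max(|x|,|y|,|x±y|/√2) = 1.70711 > 0.8 ⇒ ∉ W
candidate 3: n = (3, -2, -1, 2) → π⊥ ≈ (+5.82843, +1.00000); max(|x|,|y|,|x±y|/√2) = 5.82843 > 0.8 ⇒ ∉ W
candidate 4: n = (1, 1, 1, 1) → π⊥ ≈ (+1.00000, +0.41421); max(|x|,|y|,|x±y|/√2) = 1.00000 > 0.8 ⇒ ∉ W
candidate 5: n = (-1, -3, -3, 2) → π⊥ ≈ (+2.53553, +2.29289); max(|x|,|y|,|x±y|/√2) = 3.41421 > 0.8 ⇒ ∉ W
candidate 6: n = (0, -1, -3, 3) → π⊥ ≈ (+2.82843, +4.41421); max(|x|,|y|,|x±y|/√2) = 5.12132 > 0.8 ⇒ ∉ W
candidate 7: n = (2, -1, 3, -1) → π⊥ ≈ (+2.00000, -4.41421); max(|x|,|y|,|x±y|/√2) = 4.53553 > 0.8 ⇒ ∉ W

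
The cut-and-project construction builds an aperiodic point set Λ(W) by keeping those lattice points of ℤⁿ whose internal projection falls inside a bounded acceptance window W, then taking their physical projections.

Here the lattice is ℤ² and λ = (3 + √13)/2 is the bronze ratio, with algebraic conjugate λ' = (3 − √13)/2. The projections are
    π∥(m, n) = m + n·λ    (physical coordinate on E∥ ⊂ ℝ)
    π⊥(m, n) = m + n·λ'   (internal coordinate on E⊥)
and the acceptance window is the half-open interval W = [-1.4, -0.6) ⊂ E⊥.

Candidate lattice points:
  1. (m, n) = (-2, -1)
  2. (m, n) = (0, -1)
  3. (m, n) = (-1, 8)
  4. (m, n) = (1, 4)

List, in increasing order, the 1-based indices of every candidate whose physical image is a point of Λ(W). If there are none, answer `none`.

none

λ' = (3−√13)/2 ≈ -0.302776.
[1] lift (-2,-1): star map gives -1.697224; window check -1.4 ≤ -1.697224 < -0.6 is false → out
[2] lift (0,-1): star map gives 0.302776; window check -1.4 ≤ 0.302776 < -0.6 is false → out
[3] lift (-1,8): star map gives -3.422205; window check -1.4 ≤ -3.422205 < -0.6 is false → out
[4] lift (1,4): star map gives -0.211103; window check -1.4 ≤ -0.211103 < -0.6 is false → out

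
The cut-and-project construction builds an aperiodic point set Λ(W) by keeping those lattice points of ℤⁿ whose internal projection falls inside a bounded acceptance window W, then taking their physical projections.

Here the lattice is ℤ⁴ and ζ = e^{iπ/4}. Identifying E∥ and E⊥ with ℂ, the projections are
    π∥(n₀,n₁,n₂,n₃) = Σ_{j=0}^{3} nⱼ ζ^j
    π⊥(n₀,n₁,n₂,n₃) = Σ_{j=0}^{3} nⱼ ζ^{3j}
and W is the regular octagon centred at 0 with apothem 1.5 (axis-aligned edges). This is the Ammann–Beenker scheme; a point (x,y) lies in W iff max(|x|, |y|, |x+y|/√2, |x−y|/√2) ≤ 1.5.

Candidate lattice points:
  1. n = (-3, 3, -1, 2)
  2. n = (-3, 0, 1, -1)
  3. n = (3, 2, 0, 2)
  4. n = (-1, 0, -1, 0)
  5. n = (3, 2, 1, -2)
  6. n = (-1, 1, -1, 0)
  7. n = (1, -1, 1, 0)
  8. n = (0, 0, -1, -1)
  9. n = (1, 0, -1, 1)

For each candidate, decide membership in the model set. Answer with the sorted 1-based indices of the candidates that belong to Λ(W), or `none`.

Internal map: ζ^{3j} for j=0..3 gives (1,0), (−√2/2,√2/2), (0,−1), (√2/2,√2/2).
#1 (-3, 3, -1, 2): internal (-3.7071, 4.5355); octagon support 5.8284 vs apothem 1.5 → ∉ W
#2 (-3, 0, 1, -1): internal (-3.7071, -1.7071); octagon support 3.8284 vs apothem 1.5 → ∉ W
#3 (3, 2, 0, 2): internal (3.0000, 2.8284); octagon support 4.1213 vs apothem 1.5 → ∉ W
#4 (-1, 0, -1, 0): internal (-1.0000, 1.0000); octagon support 1.4142 vs apothem 1.5 → ∈ W
#5 (3, 2, 1, -2): internal (0.1716, -1.0000); octagon support 1.0000 vs apothem 1.5 → ∈ W
#6 (-1, 1, -1, 0): internal (-1.7071, 1.7071); octagon support 2.4142 vs apothem 1.5 → ∉ W
#7 (1, -1, 1, 0): internal (1.7071, -1.7071); octagon support 2.4142 vs apothem 1.5 → ∉ W
#8 (0, 0, -1, -1): internal (-0.7071, 0.2929); octagon support 0.7071 vs apothem 1.5 → ∈ W
#9 (1, 0, -1, 1): internal (1.7071, 1.7071); octagon support 2.4142 vs apothem 1.5 → ∉ W

4, 5, 8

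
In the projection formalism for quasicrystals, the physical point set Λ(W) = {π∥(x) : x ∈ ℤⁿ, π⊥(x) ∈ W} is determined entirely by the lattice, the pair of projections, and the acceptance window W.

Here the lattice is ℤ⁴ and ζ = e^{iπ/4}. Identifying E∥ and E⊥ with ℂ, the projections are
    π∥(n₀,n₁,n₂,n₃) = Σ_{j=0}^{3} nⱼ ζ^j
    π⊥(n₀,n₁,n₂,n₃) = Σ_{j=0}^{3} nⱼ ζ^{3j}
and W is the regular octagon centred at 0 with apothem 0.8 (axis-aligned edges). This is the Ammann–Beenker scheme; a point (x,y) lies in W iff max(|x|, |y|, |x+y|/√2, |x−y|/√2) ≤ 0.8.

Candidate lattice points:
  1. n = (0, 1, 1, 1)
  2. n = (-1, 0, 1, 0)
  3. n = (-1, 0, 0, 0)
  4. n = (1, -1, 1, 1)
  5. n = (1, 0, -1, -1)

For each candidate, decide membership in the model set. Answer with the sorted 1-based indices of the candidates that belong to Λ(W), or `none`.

1, 5

π⊥(n) = n₀ + n₁ζ³ + n₂ζ⁶ + n₃ζ⁹ where ζ = e^{iπ/4}.
candidate 1: n = (0, 1, 1, 1) → π⊥ ≈ (+0.0000, +0.4142); max(|x|,|y|,|x±y|/√2) = 0.4142 ≤ 0.8 ⇒ ∈ W
candidate 2: n = (-1, 0, 1, 0) → π⊥ ≈ (-1.0000, -1.0000); max(|x|,|y|,|x±y|/√2) = 1.4142 > 0.8 ⇒ ∉ W
candidate 3: n = (-1, 0, 0, 0) → π⊥ ≈ (-1.0000, +0.0000); max(|x|,|y|,|x±y|/√2) = 1.0000 > 0.8 ⇒ ∉ W
candidate 4: n = (1, -1, 1, 1) → π⊥ ≈ (+2.4142, -1.0000); max(|x|,|y|,|x±y|/√2) = 2.4142 > 0.8 ⇒ ∉ W
candidate 5: n = (1, 0, -1, -1) → π⊥ ≈ (+0.2929, +0.2929); max(|x|,|y|,|x±y|/√2) = 0.4142 ≤ 0.8 ⇒ ∈ W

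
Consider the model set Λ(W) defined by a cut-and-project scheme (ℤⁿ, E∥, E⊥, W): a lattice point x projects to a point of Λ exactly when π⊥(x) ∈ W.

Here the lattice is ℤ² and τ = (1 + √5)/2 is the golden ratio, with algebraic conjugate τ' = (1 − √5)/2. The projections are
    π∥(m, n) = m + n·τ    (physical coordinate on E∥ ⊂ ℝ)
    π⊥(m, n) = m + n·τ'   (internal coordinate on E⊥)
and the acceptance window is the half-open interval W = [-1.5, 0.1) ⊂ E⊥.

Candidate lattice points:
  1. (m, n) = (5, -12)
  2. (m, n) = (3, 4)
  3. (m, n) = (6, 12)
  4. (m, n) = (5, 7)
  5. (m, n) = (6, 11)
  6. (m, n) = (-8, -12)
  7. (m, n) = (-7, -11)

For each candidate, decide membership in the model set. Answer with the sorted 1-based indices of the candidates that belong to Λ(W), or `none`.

3, 5, 6, 7

Numerically τ ≈ 1.618034 and τ' = −1/τ ≈ -0.618034.
[1] lift (5,-12): star map gives 12.416408; window check -1.5 ≤ 12.416408 < 0.1 is false → out
[2] lift (3,4): star map gives 0.527864; window check -1.5 ≤ 0.527864 < 0.1 is false → out
[3] lift (6,12): star map gives -1.416408; window check -1.5 ≤ -1.416408 < 0.1 is true → IN Λ
[4] lift (5,7): star map gives 0.673762; window check -1.5 ≤ 0.673762 < 0.1 is false → out
[5] lift (6,11): star map gives -0.798374; window check -1.5 ≤ -0.798374 < 0.1 is true → IN Λ
[6] lift (-8,-12): star map gives -0.583592; window check -1.5 ≤ -0.583592 < 0.1 is true → IN Λ
[7] lift (-7,-11): star map gives -0.201626; window check -1.5 ≤ -0.201626 < 0.1 is true → IN Λ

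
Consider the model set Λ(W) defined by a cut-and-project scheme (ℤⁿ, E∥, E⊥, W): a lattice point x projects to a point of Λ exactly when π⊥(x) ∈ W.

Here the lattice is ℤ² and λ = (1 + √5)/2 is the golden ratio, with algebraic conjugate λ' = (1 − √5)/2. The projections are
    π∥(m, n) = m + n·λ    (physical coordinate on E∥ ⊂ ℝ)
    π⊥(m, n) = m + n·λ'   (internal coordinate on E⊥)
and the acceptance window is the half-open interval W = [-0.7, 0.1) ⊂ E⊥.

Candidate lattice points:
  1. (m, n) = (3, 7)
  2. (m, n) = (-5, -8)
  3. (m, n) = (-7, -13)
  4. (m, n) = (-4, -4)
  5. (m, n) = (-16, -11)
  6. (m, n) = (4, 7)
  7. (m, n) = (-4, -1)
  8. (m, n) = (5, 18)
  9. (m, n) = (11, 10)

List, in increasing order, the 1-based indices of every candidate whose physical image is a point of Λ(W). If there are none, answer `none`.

Compute λ' = (1−√5)/2 = -0.6180, so π⊥(m,n) = m -0.6180·n.
#1 (3,7): internal coord 3 + (7)·λ' = -1.3262; -1.3262 ∉ [-0.7, 0.1) → out
#2 (-5,-8): internal coord -5 + (-8)·λ' = -0.0557; -0.0557 ∈ [-0.7, 0.1) → IN Λ
#3 (-7,-13): internal coord -7 + (-13)·λ' = +1.0344; +1.0344 ∉ [-0.7, 0.1) → out
#4 (-4,-4): internal coord -4 + (-4)·λ' = -1.5279; -1.5279 ∉ [-0.7, 0.1) → out
#5 (-16,-11): internal coord -16 + (-11)·λ' = -9.2016; -9.2016 ∉ [-0.7, 0.1) → out
#6 (4,7): internal coord 4 + (7)·λ' = -0.3262; -0.3262 ∈ [-0.7, 0.1) → IN Λ
#7 (-4,-1): internal coord -4 + (-1)·λ' = -3.3820; -3.3820 ∉ [-0.7, 0.1) → out
#8 (5,18): internal coord 5 + (18)·λ' = -6.1246; -6.1246 ∉ [-0.7, 0.1) → out
#9 (11,10): internal coord 11 + (10)·λ' = +4.8197; +4.8197 ∉ [-0.7, 0.1) → out

2, 6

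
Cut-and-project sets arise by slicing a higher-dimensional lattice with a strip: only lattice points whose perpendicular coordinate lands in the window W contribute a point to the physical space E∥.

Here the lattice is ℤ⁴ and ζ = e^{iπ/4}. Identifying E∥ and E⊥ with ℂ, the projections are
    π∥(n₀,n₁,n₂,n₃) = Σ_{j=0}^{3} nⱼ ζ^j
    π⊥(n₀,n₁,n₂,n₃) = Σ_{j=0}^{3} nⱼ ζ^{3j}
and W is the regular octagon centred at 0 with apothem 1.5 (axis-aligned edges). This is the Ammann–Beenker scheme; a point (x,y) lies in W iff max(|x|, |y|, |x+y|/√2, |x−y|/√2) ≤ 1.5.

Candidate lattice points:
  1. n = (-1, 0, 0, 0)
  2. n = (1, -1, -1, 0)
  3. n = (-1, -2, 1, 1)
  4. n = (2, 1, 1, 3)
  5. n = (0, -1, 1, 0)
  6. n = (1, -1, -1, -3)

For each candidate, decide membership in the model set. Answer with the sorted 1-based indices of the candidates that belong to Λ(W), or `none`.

1

With ζ = e^{iπ/4} the internal vectors are ζ^0,ζ^3,ζ^6,ζ^9.
candidate 1: n = (-1, 0, 0, 0) → π⊥ ≈ (-1.000000, +0.000000); max(|x|,|y|,|x±y|/√2) = 1.000000 ≤ 1.5 ⇒ ∈ W
candidate 2: n = (1, -1, -1, 0) → π⊥ ≈ (+1.707107, +0.292893); max(|x|,|y|,|x±y|/√2) = 1.707107 > 1.5 ⇒ ∉ W
candidate 3: n = (-1, -2, 1, 1) → π⊥ ≈ (+1.121320, -1.707107); max(|x|,|y|,|x±y|/√2) = 2.000000 > 1.5 ⇒ ∉ W
candidate 4: n = (2, 1, 1, 3) → π⊥ ≈ (+3.414214, +1.828427); max(|x|,|y|,|x±y|/√2) = 3.707107 > 1.5 ⇒ ∉ W
candidate 5: n = (0, -1, 1, 0) → π⊥ ≈ (+0.707107, -1.707107); max(|x|,|y|,|x±y|/√2) = 1.707107 > 1.5 ⇒ ∉ W
candidate 6: n = (1, -1, -1, -3) → π⊥ ≈ (-0.414214, -1.828427); max(|x|,|y|,|x±y|/√2) = 1.828427 > 1.5 ⇒ ∉ W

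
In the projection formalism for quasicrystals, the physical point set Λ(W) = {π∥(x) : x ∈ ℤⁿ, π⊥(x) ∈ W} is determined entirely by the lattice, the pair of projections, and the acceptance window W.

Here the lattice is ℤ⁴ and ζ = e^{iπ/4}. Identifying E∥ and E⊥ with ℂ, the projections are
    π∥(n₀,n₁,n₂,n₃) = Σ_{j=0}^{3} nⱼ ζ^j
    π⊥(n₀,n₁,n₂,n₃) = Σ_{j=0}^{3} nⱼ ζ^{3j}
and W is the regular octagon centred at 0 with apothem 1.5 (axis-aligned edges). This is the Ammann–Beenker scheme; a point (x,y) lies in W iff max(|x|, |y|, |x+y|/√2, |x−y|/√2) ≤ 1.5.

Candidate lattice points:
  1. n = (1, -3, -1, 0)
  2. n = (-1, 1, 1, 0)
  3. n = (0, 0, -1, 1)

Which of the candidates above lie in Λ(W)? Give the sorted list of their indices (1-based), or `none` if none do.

none

Internal map: ζ^{3j} for j=0..3 gives (1,0), (−√2/2,√2/2), (0,−1), (√2/2,√2/2).
candidate 1: n = (1, -3, -1, 0) → π⊥ ≈ (+3.12132, -1.12132); max(|x|,|y|,|x±y|/√2) = 3.12132 > 1.5 ⇒ ∉ W
candidate 2: n = (-1, 1, 1, 0) → π⊥ ≈ (-1.70711, -0.29289); max(|x|,|y|,|x±y|/√2) = 1.70711 > 1.5 ⇒ ∉ W
candidate 3: n = (0, 0, -1, 1) → π⊥ ≈ (+0.70711, +1.70711); max(|x|,|y|,|x±y|/√2) = 1.70711 > 1.5 ⇒ ∉ W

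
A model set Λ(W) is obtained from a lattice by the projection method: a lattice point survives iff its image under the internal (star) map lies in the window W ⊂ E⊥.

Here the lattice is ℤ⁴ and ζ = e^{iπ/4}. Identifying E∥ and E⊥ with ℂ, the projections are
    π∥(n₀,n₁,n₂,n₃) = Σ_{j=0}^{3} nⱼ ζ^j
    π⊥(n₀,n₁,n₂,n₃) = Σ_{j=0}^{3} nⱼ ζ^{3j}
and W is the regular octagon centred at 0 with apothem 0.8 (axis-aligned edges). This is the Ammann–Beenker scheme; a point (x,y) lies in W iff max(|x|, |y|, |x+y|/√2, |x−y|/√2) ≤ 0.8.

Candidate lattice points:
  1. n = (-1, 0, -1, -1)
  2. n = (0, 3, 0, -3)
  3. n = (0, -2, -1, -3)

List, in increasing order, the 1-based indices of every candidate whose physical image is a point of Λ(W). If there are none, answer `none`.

π⊥(n) = n₀ + n₁ζ³ + n₂ζ⁶ + n₃ζ⁹ where ζ = e^{iπ/4}.
#1 (-1, 0, -1, -1): internal (-1.70711, 0.29289); octagon support 1.70711 vs apothem 0.8 → ∉ W
#2 (0, 3, 0, -3): internal (-4.24264, 0.00000); octagon support 4.24264 vs apothem 0.8 → ∉ W
#3 (0, -2, -1, -3): internal (-0.70711, -2.53553); octagon support 2.53553 vs apothem 0.8 → ∉ W

none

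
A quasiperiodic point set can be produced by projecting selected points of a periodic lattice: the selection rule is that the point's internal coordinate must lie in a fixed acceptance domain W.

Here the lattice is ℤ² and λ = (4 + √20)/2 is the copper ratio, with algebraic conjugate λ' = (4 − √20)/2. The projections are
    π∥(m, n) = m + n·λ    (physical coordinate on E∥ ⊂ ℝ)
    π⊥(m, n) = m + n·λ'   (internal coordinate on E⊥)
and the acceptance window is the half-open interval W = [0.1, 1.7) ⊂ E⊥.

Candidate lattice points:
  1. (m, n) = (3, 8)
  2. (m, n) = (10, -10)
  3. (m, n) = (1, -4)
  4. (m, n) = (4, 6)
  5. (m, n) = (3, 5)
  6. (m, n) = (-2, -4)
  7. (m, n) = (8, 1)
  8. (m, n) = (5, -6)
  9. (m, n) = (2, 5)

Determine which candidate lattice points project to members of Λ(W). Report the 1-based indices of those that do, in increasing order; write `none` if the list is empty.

1, 9

λ' = (4−√20)/2 ≈ -0.23607.
[1] lift (3,8): star map gives 1.11146; window check 0.1 ≤ 1.11146 < 1.7 is true → IN Λ
[2] lift (10,-10): star map gives 12.36068; window check 0.1 ≤ 12.36068 < 1.7 is false → out
[3] lift (1,-4): star map gives 1.94427; window check 0.1 ≤ 1.94427 < 1.7 is false → out
[4] lift (4,6): star map gives 2.58359; window check 0.1 ≤ 2.58359 < 1.7 is false → out
[5] lift (3,5): star map gives 1.81966; window check 0.1 ≤ 1.81966 < 1.7 is false → out
[6] lift (-2,-4): star map gives -1.05573; window check 0.1 ≤ -1.05573 < 1.7 is false → out
[7] lift (8,1): star map gives 7.76393; window check 0.1 ≤ 7.76393 < 1.7 is false → out
[8] lift (5,-6): star map gives 6.41641; window check 0.1 ≤ 6.41641 < 1.7 is false → out
[9] lift (2,5): star map gives 0.81966; window check 0.1 ≤ 0.81966 < 1.7 is true → IN Λ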